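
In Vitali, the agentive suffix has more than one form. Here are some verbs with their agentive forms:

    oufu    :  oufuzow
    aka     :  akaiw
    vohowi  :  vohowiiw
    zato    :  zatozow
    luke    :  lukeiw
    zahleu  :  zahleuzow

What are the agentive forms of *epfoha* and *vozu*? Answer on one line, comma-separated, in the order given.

epfohaiw, vozuzow

The suffix is conditioned by the last vowel: -zow when the last vowel of the stem is a rounded vowel (*oufu*, *zato*, *zahleu*); -iw when the last vowel of the stem is an unrounded vowel (*aka*, *vohowi*, *luke*).
Since the last vowel of *epfoha* is /a/ (an unrounded vowel), it takes -iw, giving *epfohaiw*.
*vozu* — last vowel /u/ (a rounded vowel) → -zow → *vozuzow*.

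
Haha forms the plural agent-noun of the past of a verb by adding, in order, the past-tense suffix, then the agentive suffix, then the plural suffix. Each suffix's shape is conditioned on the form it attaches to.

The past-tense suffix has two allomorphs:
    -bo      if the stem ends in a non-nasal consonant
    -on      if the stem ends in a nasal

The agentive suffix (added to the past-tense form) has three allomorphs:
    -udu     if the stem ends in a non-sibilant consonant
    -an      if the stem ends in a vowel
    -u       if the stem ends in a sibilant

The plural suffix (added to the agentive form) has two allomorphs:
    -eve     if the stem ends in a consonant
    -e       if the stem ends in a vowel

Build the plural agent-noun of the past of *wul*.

wulboaneve

*wul* — final consonant /l/ (non-nasal) → -bo → *wulbo*.
The past-tense form *wulbo* — final sound /o/ (a vowel) → -an → *wulboan*.
The final sound of the agentive form *wulboan* is /n/, which is a consonant, so the plural suffix is -eve, giving *wulboaneve*.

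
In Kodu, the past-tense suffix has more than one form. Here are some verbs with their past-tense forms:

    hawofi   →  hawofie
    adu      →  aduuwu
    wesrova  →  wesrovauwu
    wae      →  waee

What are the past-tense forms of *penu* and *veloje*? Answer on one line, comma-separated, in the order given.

penuuwu, velojee

The suffix is conditioned by the last vowel: -e when the last vowel of the stem is a front vowel (*hawofi*, *wae*); -uwu when the last vowel of the stem is a back vowel (*adu*, *wesrova*).
*penu*: last vowel = /u/, a back vowel → -uwu → *penuuwu*.
Since the last vowel of *veloje* is /e/ (a front vowel), it takes -e, giving *velojee*.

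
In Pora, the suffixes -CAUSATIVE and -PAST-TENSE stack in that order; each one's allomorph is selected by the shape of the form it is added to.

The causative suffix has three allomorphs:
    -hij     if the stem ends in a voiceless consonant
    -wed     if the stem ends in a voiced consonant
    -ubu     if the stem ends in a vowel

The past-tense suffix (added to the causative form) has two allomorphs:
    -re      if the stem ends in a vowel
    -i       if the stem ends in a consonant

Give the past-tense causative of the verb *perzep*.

perzephiji

*perzep* — final sound /p/ (a voiceless consonant) → -hij → *perzephij*.
Since the final sound of the causative form *perzephij* is /j/ (a consonant), it takes -i, giving *perzephiji*.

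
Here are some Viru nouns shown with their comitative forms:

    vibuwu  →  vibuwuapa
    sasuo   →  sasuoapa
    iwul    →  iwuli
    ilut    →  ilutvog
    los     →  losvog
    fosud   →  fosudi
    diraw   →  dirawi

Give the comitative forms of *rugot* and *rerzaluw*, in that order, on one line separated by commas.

The alternation tracks the final sound of the stem — -vog when the stem ends in a voiceless consonant (*ilut*, *los*); -i when the stem ends in a voiced consonant (*iwul*, *fosud*, *diraw*); -apa when the stem ends in a vowel (*vibuwu*, *sasuo*).
Since the final sound of *rugot* is /t/ (a voiceless consonant), it takes -vog, giving *rugotvog*.
*rerzaluw*: final sound = /w/, a voiced consonant → -i → *rerzaluwi*.

rugotvog, rerzaluwi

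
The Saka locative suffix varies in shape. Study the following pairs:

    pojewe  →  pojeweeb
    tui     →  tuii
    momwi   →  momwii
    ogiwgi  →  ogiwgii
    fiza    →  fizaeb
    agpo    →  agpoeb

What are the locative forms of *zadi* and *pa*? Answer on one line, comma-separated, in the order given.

The suffix is conditioned by the last vowel: -i when the last vowel of the stem is a high vowel (*tui*, *momwi*, *ogiwgi*); -eb when the last vowel of the stem is a non-high vowel (*pojewe*, *fiza*, *agpo*).
The last vowel of *zadi* is /i/, which is a high vowel, so the suffix is -i, giving *zadii*.
*pa*: last vowel = /a/, a non-high vowel → -eb → *paeb*.

zadii, paeb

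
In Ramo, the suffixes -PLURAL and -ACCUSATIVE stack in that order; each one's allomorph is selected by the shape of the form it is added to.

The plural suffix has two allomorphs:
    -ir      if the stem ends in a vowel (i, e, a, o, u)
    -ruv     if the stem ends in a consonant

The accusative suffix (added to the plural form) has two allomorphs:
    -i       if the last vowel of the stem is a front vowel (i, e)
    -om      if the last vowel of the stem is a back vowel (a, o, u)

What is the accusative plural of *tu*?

*tu*: final sound = /u/, a vowel → -ir → *tuir*.
The plural form *tuir* — last vowel /i/ (a front vowel) → -i → *tuiri*.

tuiri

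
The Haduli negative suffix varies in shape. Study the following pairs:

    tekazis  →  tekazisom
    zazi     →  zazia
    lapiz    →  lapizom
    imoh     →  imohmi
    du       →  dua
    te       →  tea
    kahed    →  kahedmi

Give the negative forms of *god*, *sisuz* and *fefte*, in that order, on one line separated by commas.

godmi, sisuzom, feftea

The alternation tracks the final sound of the stem — -om when the stem ends in a sibilant (*tekazis*, *lapiz*); -mi when the stem ends in a non-sibilant consonant (*imoh*, *kahed*); -a when the stem ends in a vowel (*zazi*, *du*, *te*).
*god* — final sound /d/ (a non-sibilant consonant) → -mi → *godmi*.
The final sound of *sisuz* is /z/, which is a sibilant, so the suffix is -om, giving *sisuzom*.
The final sound of *fefte* is /e/, which is a vowel, so the suffix is -a, giving *feftea*.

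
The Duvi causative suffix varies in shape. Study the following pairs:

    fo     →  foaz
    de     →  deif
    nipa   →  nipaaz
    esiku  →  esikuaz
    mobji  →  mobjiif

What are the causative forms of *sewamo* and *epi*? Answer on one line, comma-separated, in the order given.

sewamoaz, epiif

The pattern is front/back vowel harmony: -if when the last vowel of the stem is a front vowel (*de*, *mobji*); -az when the last vowel of the stem is a back vowel (*fo*, *nipa*, *esiku*).
*sewamo*: last vowel = /o/, a back vowel → -az → *sewamoaz*.
Since the last vowel of *epi* is /i/ (a front vowel), it takes -if, giving *epiif*.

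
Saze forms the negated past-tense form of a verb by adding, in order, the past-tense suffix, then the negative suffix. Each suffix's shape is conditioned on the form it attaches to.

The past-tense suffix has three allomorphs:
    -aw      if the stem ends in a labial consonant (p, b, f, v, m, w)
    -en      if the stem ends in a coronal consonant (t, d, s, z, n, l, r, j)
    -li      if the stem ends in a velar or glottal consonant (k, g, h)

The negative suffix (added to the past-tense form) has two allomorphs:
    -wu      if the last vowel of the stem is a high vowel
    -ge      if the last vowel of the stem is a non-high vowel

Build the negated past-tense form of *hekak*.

hekakliwu

Since the final consonant of *hekak* is /k/ (velar/glottal), it takes -li, giving *hekakli*.
The past-tense form *hekakli* — last vowel /i/ (a high vowel) → -wu → *hekakliwu*.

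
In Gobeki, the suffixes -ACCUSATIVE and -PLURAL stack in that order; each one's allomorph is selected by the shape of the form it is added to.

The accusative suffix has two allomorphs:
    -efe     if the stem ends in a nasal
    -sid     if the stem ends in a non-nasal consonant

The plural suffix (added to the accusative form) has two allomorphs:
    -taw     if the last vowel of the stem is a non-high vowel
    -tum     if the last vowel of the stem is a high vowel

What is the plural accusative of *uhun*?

*uhun*: final consonant = /n/, a nasal → -efe → *uhunefe*.
Since the last vowel of the accusative form *uhunefe* is /e/ (a non-high vowel), it takes -taw, giving *uhunefetaw*.

uhunefetaw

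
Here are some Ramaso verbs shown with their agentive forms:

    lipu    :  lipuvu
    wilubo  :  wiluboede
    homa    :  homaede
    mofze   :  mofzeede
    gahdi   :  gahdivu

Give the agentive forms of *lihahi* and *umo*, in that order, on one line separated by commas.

lihahivu, umoede

The pattern is height harmony: -vu when the last vowel of the stem is a high vowel (*lipu*, *gahdi*); -ede when the last vowel of the stem is a non-high vowel (*wilubo*, *homa*, *mofze*).
Since the last vowel of *lihahi* is /i/ (a high vowel), it takes -vu, giving *lihahivu*.
The last vowel of *umo* is /o/, which is a non-high vowel, so the suffix is -ede, giving *umoede*.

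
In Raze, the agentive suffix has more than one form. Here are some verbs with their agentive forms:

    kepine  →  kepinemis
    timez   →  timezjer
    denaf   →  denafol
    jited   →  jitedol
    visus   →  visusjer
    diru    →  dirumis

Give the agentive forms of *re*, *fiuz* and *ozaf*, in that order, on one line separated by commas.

remis, fiuzjer, ozafol

The alternation tracks the final sound of the stem — -jer when the stem ends in a sibilant (*timez*, *visus*); -ol when the stem ends in a non-sibilant consonant (*denaf*, *jited*); -mis when the stem ends in a vowel (*kepine*, *diru*).
*re*: final sound = /e/, a vowel → -mis → *remis*.
*fiuz* — final sound /z/ (a sibilant) → -jer → *fiuzjer*.
Since the final sound of *ozaf* is /f/ (a non-sibilant consonant), it takes -ol, giving *ozafol*.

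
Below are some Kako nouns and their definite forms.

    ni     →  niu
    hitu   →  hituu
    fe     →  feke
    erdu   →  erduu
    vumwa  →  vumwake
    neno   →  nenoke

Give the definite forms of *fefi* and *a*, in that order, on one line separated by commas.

fefiu, ake

The pattern is height harmony: -u when the last vowel of the stem is a high vowel (*ni*, *hitu*, *erdu*); -ke when the last vowel of the stem is a non-high vowel (*fe*, *vumwa*, *neno*).
The last vowel of *fefi* is /i/, which is a high vowel, so the suffix is -u, giving *fefiu*.
*a*: last vowel = /a/, a non-high vowel → -ke → *ake*.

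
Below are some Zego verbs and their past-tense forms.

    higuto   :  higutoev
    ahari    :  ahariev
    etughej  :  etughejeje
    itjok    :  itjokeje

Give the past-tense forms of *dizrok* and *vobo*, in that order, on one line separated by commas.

dizrokeje, voboev

The alternation tracks the final sound of the stem — -eje when the stem ends in a consonant (*etughej*, *itjok*); -ev when the stem ends in a vowel (*higuto*, *ahari*).
*dizrok*: final sound = /k/, a consonant → -eje → *dizrokeje*.
The final sound of *vobo* is /o/, which is a vowel, so the suffix is -ev, giving *voboev*.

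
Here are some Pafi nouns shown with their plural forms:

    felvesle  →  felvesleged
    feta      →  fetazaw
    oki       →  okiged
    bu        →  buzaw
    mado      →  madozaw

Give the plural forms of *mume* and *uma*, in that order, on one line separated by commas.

mumeged, umazaw

Looking at the last vowel of each stem: -ged when the last vowel of the stem is a front vowel (*felvesle*, *oki*); -zaw when the last vowel of the stem is a back vowel (*feta*, *bu*, *mado*).
Since the last vowel of *mume* is /e/ (a front vowel), it takes -ged, giving *mumeged*.
*uma* — last vowel /a/ (a back vowel) → -zaw → *umazaw*.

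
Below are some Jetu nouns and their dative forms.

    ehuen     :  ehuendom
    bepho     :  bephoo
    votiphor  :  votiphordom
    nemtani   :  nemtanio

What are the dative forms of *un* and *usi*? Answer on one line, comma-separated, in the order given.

undom, usio

The pattern is consonant vs. vowel: -dom when the stem ends in a consonant (*ehuen*, *votiphor*); -o when the stem ends in a vowel (*bepho*, *nemtani*).
Since the final sound of *un* is /n/ (a consonant), it takes -dom, giving *undom*.
*usi*: final sound = /i/, a vowel → -o → *usio*.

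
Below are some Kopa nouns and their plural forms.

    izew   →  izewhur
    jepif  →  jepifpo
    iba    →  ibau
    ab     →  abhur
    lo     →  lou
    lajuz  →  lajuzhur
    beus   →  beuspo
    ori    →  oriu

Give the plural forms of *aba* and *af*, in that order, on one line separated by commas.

abau, afpo

The alternation tracks the final sound of the stem — -po when the stem ends in a voiceless consonant (*jepif*, *beus*); -hur when the stem ends in a voiced consonant (*izew*, *ab*, *lajuz*); -u when the stem ends in a vowel (*iba*, *lo*, *ori*).
*aba*: final sound = /a/, a vowel → -u → *abau*.
The final sound of *af* is /f/, which is a voiceless consonant, so the suffix is -po, giving *afpo*.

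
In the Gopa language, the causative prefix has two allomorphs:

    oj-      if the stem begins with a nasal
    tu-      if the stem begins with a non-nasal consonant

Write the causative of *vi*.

tuvi

*vi*: first consonant = /v/, non-nasal → tu- → *tuvi*.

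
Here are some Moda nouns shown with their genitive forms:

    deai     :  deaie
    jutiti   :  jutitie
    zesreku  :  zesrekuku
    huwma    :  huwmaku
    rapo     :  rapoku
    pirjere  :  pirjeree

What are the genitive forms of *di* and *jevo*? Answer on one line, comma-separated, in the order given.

die, jevoku

The suffix is conditioned by the last vowel: -e when the last vowel of the stem is a front vowel (*deai*, *jutiti*, *pirjere*); -ku when the last vowel of the stem is a back vowel (*zesreku*, *huwma*, *rapo*).
Since the last vowel of *di* is /i/ (a front vowel), it takes -e, giving *die*.
The last vowel of *jevo* is /o/, which is a back vowel, so the suffix is -ku, giving *jevoku*.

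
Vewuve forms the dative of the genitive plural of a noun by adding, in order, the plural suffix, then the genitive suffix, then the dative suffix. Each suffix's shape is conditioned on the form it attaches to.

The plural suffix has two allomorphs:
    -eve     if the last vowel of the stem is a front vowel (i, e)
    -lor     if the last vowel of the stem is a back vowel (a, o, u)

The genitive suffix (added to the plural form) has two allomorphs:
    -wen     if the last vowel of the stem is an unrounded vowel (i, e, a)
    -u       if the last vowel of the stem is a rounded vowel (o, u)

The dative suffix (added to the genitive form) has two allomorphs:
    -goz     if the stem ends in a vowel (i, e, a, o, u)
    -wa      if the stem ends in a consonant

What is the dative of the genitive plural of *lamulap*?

lamulaplorugoz

Since the last vowel of *lamulap* is /a/ (a back vowel), it takes -lor, giving *lamulaplor*.
The plural form *lamulaplor* — last vowel /o/ (a rounded vowel) → -u → *lamulaploru*.
Since the final sound of the genitive form *lamulaploru* is /u/ (a vowel), it takes -goz, giving *lamulaplorugoz*.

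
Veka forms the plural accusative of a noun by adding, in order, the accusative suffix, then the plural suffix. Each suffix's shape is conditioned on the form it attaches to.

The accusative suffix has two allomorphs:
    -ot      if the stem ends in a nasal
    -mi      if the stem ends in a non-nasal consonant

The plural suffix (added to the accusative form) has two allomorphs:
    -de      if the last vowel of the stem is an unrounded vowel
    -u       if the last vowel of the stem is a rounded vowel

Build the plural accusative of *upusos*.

*upusos*: final consonant = /s/, non-nasal → -mi → *upusosmi*.
The accusative form *upusosmi* — last vowel /i/ (an unrounded vowel) → -de → *upusosmide*.

upusosmide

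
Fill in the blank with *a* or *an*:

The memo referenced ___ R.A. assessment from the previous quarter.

an

The indefinite article is chosen by the initial *sound* of the following word, not its spelling.
The initialism *R.A.* is read letter by letter; the first letter, R, is pronounced /ɑr/, which begins with a vowel sound.
So the article is *an*: The memo referenced an R.A. assessment from the previous quarter.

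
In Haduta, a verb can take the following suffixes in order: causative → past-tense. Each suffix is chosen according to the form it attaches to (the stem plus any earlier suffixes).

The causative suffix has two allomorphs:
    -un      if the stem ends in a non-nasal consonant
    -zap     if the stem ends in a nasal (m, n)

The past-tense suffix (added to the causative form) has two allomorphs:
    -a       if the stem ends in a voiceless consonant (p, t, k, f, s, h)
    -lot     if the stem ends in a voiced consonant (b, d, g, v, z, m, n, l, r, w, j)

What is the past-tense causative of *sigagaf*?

sigagafunlot

Since the final consonant of *sigagaf* is /f/ (non-nasal), it takes -un, giving *sigagafun*.
The causative form *sigagafun* — final consonant /n/ (voiced) → -lot → *sigagafunlot*.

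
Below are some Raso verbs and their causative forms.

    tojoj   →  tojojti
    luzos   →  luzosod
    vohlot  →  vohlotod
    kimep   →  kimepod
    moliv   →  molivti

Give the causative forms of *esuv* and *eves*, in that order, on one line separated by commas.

The suffix is conditioned by the final consonant: -od when the stem ends in a voiceless consonant (*luzos*, *vohlot*, *kimep*); -ti when the stem ends in a voiced consonant (*tojoj*, *moliv*).
*esuv* — final consonant /v/ (voiced) → -ti → *esuvti*.
Since the final consonant of *eves* is /s/ (voiceless), it takes -od, giving *evesod*.

esuvti, evesod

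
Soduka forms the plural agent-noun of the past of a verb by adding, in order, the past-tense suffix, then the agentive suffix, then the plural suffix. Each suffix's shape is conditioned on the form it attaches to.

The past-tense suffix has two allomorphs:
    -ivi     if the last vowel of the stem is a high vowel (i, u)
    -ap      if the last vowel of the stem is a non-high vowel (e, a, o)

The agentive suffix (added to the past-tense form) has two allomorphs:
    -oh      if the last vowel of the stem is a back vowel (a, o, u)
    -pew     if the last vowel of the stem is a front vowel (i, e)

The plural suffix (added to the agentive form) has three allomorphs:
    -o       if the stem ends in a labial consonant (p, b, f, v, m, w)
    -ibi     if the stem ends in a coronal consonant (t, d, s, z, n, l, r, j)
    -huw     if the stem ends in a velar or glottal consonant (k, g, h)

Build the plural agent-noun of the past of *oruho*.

The last vowel of *oruho* is /o/, which is a non-high vowel, so the past-tense suffix is -ap, giving *oruhoap*.
Since the last vowel of the past-tense form *oruhoap* is /a/ (a back vowel), it takes -oh, giving *oruhoapoh*.
The agentive form *oruhoapoh*: final consonant = /h/, velar/glottal → -huw → *oruhoapohhuw*.

oruhoapohhuw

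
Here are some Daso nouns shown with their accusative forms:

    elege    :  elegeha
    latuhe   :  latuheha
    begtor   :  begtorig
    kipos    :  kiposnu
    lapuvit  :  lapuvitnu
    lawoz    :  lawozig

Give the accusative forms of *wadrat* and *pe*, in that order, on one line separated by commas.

The suffix is conditioned by the final sound: -nu when the stem ends in a voiceless consonant (*kipos*, *lapuvit*); -ig when the stem ends in a voiced consonant (*begtor*, *lawoz*); -ha when the stem ends in a vowel (*elege*, *latuhe*).
Since the final sound of *wadrat* is /t/ (a voiceless consonant), it takes -nu, giving *wadratnu*.
The final sound of *pe* is /e/, which is a vowel, so the suffix is -ha, giving *peha*.

wadratnu, peha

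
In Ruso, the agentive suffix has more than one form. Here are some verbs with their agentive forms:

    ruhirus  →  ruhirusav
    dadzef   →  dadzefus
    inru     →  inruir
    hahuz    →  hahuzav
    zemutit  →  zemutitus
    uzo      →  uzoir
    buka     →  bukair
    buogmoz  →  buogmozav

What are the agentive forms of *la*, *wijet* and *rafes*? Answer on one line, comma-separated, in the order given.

lair, wijetus, rafesav

The alternation tracks the final sound of the stem — -av when the stem ends in a sibilant (*ruhirus*, *hahuz*, *buogmoz*); -us when the stem ends in a non-sibilant consonant (*dadzef*, *zemutit*); -ir when the stem ends in a vowel (*inru*, *uzo*, *buka*).
Since the final sound of *la* is /a/ (a vowel), it takes -ir, giving *lair*.
Since the final sound of *wijet* is /t/ (a non-sibilant consonant), it takes -us, giving *wijetus*.
The final sound of *rafes* is /s/, which is a sibilant, so the suffix is -av, giving *rafesav*.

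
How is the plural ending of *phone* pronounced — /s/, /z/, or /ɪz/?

The stem *phone* ends in a voiced non-sibilant sound.
The plural suffix surfaces as /ɪz/ after sibilants, /s/ after other voiceless consonants, and /z/ after other voiced sounds.
So the plural -s on *phone* is pronounced /z/.

/z/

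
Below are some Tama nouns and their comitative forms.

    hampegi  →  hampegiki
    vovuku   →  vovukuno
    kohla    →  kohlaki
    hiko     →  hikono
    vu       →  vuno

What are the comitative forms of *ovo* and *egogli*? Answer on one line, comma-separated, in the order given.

The suffix is conditioned by the last vowel: -no when the last vowel of the stem is a rounded vowel (*vovuku*, *hiko*, *vu*); -ki when the last vowel of the stem is an unrounded vowel (*hampegi*, *kohla*).
Since the last vowel of *ovo* is /o/ (a rounded vowel), it takes -no, giving *ovono*.
*egogli*: last vowel = /i/, an unrounded vowel → -ki → *egogliki*.

ovono, egogliki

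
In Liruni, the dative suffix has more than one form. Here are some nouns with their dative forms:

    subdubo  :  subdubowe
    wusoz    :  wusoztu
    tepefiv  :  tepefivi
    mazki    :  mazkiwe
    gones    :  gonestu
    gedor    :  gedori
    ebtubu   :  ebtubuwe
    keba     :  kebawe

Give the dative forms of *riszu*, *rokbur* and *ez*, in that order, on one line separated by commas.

riszuwe, rokburi, eztu

Looking at the final sound of each stem: -tu when the stem ends in a sibilant (*wusoz*, *gones*); -i when the stem ends in a non-sibilant consonant (*tepefiv*, *gedor*); -we when the stem ends in a vowel (*subdubo*, *mazki*, *ebtubu*, *keba*).
The final sound of *riszu* is /u/, which is a vowel, so the suffix is -we, giving *riszuwe*.
*rokbur* — final sound /r/ (a non-sibilant consonant) → -i → *rokburi*.
Since the final sound of *ez* is /z/ (a sibilant), it takes -tu, giving *eztu*.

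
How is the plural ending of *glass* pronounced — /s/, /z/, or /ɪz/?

The stem *glass* ends in a sibilant (/s, z, ʃ, ʒ, tʃ, dʒ/).
The plural suffix surfaces as /ɪz/ after sibilants, /s/ after other voiceless consonants, and /z/ after other voiced sounds.
So the plural -s on *glass* is pronounced /ɪz/.

/ɪz/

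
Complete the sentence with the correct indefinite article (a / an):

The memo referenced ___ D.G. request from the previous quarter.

The indefinite article is chosen by the initial *sound* of the following word, not its spelling.
The initialism *D.G.* is read letter by letter; the first letter, D, is pronounced /diː/, which begins with a consonant sound.
So the article is *a*: The memo referenced a D.G. request from the previous quarter.

a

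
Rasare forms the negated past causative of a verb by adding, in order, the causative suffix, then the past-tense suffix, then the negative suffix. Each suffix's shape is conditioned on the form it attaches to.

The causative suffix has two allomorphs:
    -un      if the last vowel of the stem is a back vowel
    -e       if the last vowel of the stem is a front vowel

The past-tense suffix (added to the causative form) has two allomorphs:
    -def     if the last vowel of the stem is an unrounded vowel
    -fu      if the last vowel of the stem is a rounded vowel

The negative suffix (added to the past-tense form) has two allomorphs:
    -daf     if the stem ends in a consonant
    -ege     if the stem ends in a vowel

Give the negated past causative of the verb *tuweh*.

*tuweh* — last vowel /e/ (a front vowel) → -e → *tuwehe*.
The last vowel of the causative form *tuwehe* is /e/, which is an unrounded vowel, so the past-tense suffix is -def, giving *tuwehedef*.
Since the final sound of the past-tense form *tuwehedef* is /f/ (a consonant), it takes -daf, giving *tuwehedefdaf*.

tuwehedefdaf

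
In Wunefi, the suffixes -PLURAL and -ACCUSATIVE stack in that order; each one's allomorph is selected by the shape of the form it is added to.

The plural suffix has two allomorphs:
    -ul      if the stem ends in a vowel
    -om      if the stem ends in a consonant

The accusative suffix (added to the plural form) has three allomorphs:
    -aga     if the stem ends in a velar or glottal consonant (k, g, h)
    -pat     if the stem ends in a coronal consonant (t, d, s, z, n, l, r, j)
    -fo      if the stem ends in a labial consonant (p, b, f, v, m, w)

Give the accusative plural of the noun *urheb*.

The final sound of *urheb* is /b/, which is a consonant, so the plural suffix is -om, giving *urhebom*.
Since the final consonant of the plural form *urhebom* is /m/ (labial), it takes -fo, giving *urhebomfo*.

urhebomfo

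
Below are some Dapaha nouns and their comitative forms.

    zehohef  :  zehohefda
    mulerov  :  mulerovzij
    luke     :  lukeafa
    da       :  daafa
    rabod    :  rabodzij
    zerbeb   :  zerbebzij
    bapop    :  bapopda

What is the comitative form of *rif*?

The pattern is voicing of the final sound: -da when the stem ends in a voiceless consonant (*zehohef*, *bapop*); -zij when the stem ends in a voiced consonant (*mulerov*, *rabod*, *zerbeb*); -afa when the stem ends in a vowel (*luke*, *da*).
Since the final sound of *rif* is /f/ (a voiceless consonant), it takes -da, giving *rifda*.

rifda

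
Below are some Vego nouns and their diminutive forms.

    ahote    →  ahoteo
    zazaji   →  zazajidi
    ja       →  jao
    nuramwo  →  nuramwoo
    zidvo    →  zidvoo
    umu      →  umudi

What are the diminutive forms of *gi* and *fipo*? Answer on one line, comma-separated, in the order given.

The pattern is height harmony: -di when the last vowel of the stem is a high vowel (*zazaji*, *umu*); -o when the last vowel of the stem is a non-high vowel (*ahote*, *ja*, *nuramwo*, *zidvo*).
*gi* — last vowel /i/ (a high vowel) → -di → *gidi*.
*fipo*: last vowel = /o/, a non-high vowel → -o → *fipoo*.

gidi, fipoo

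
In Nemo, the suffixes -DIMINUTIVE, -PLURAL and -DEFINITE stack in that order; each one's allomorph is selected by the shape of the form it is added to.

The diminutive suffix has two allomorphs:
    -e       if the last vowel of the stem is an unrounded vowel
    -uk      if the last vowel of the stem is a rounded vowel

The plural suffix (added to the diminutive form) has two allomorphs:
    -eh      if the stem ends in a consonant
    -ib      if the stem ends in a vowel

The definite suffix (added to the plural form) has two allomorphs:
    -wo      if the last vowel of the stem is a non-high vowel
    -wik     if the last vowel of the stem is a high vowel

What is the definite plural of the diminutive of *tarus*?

The last vowel of *tarus* is /u/, which is a rounded vowel, so the diminutive suffix is -uk, giving *tarusuk*.
The diminutive form *tarusuk* — final sound /k/ (a consonant) → -eh → *tarusukeh*.
Since the last vowel of the plural form *tarusukeh* is /e/ (a non-high vowel), it takes -wo, giving *tarusukehwo*.

tarusukehwo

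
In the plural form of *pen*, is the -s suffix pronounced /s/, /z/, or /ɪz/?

/z/

The stem *pen* ends in a voiced non-sibilant sound.
The plural suffix surfaces as /ɪz/ after sibilants, /s/ after other voiceless consonants, and /z/ after other voiced sounds.
So the plural -s on *pen* is pronounced /z/.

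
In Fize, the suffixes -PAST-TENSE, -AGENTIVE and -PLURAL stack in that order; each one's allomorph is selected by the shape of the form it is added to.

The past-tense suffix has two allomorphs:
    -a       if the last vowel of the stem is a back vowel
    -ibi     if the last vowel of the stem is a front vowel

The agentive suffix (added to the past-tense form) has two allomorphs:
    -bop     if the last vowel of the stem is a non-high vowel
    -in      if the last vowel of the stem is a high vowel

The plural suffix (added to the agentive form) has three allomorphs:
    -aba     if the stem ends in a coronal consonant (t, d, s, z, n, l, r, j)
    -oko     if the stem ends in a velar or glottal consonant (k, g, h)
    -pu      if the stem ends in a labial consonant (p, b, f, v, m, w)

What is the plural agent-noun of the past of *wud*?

Since the last vowel of *wud* is /u/ (a back vowel), it takes -a, giving *wuda*.
The past-tense form *wuda* — last vowel /a/ (a non-high vowel) → -bop → *wudabop*.
The final consonant of the agentive form *wudabop* is /p/, which is labial, so the plural suffix is -pu, giving *wudaboppu*.

wudaboppu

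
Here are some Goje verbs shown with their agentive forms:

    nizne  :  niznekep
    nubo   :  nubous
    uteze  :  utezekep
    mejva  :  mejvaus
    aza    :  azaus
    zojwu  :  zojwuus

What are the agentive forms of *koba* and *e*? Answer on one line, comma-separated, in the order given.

kobaus, ekep

The alternation tracks the last vowel of the stem — -kep when the last vowel of the stem is a front vowel (*nizne*, *uteze*); -us when the last vowel of the stem is a back vowel (*nubo*, *mejva*, *aza*, *zojwu*).
*koba*: last vowel = /a/, a back vowel → -us → *kobaus*.
The last vowel of *e* is /e/, which is a front vowel, so the suffix is -kep, giving *ekep*.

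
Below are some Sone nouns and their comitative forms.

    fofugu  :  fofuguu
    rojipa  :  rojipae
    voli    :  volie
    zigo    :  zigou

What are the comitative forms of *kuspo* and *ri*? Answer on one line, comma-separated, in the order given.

The pattern is rounding harmony: -u when the last vowel of the stem is a rounded vowel (*fofugu*, *zigo*); -e when the last vowel of the stem is an unrounded vowel (*rojipa*, *voli*).
*kuspo* — last vowel /o/ (a rounded vowel) → -u → *kuspou*.
*ri*: last vowel = /i/, an unrounded vowel → -e → *rie*.

kuspou, rie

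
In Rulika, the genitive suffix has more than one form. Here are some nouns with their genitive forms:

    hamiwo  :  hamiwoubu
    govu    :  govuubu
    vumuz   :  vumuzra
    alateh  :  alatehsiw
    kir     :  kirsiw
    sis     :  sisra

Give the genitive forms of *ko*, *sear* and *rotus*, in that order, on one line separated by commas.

The pattern is sibilance of the final sound: -ra when the stem ends in a sibilant (*vumuz*, *sis*); -siw when the stem ends in a non-sibilant consonant (*alateh*, *kir*); -ubu when the stem ends in a vowel (*hamiwo*, *govu*).
The final sound of *ko* is /o/, which is a vowel, so the suffix is -ubu, giving *koubu*.
Since the final sound of *sear* is /r/ (a non-sibilant consonant), it takes -siw, giving *searsiw*.
Since the final sound of *rotus* is /s/ (a sibilant), it takes -ra, giving *rotusra*.

koubu, searsiw, rotusra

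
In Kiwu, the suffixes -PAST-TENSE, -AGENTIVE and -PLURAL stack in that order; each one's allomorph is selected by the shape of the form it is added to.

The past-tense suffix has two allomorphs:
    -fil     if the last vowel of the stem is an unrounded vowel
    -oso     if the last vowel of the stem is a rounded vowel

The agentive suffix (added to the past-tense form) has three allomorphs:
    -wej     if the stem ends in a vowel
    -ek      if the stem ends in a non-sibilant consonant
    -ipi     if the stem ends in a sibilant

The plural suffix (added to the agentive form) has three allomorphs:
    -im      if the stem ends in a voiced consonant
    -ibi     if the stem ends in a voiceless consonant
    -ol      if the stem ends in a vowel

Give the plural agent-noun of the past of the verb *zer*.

Since the last vowel of *zer* is /e/ (an unrounded vowel), it takes -fil, giving *zerfil*.
The final sound of the past-tense form *zerfil* is /l/, which is a non-sibilant consonant, so the agentive suffix is -ek, giving *zerfilek*.
The final sound of the agentive form *zerfilek* is /k/, which is a voiceless consonant, so the plural suffix is -ibi, giving *zerfilekibi*.

zerfilekibi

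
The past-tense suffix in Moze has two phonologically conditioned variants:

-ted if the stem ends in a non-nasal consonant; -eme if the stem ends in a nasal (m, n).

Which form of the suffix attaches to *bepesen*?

*bepesen* — final consonant /n/ (a nasal) → -eme.

-eme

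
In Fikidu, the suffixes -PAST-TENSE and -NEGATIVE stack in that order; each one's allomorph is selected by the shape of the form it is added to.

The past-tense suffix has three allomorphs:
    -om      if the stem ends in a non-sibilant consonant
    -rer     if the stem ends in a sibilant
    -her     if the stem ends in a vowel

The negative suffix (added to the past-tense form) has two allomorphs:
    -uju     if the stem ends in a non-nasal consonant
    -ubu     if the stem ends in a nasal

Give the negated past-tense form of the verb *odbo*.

*odbo*: final sound = /o/, a vowel → -her → *odboher*.
The past-tense form *odboher* — final consonant /r/ (non-nasal) → -uju → *odboheruju*.

odboheruju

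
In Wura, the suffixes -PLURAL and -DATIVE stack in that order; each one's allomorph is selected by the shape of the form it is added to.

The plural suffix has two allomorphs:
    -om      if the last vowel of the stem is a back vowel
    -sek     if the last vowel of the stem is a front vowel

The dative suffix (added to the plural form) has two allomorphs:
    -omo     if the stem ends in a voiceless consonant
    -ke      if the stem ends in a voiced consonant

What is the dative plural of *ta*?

The last vowel of *ta* is /a/, which is a back vowel, so the plural suffix is -om, giving *taom*.
The final consonant of the plural form *taom* is /m/, which is voiced, so the dative suffix is -ke, giving *taomke*.

taomke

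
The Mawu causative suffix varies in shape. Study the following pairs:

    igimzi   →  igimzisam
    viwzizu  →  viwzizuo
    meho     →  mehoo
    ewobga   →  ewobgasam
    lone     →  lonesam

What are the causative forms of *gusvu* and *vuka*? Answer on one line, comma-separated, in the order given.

gusvuo, vukasam

Looking at the last vowel of each stem: -o when the last vowel of the stem is a rounded vowel (*viwzizu*, *meho*); -sam when the last vowel of the stem is an unrounded vowel (*igimzi*, *ewobga*, *lone*).
Since the last vowel of *gusvu* is /u/ (a rounded vowel), it takes -o, giving *gusvuo*.
Since the last vowel of *vuka* is /a/ (an unrounded vowel), it takes -sam, giving *vukasam*.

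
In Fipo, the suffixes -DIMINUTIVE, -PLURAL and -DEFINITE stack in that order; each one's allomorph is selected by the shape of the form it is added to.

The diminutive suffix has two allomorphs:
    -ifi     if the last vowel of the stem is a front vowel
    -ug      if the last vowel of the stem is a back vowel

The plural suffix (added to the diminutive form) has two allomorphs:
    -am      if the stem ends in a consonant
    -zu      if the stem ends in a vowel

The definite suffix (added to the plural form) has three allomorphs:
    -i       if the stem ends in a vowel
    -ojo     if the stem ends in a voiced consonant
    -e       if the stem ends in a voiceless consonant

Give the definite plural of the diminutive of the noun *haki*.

hakiifizui

Since the last vowel of *haki* is /i/ (a front vowel), it takes -ifi, giving *hakiifi*.
The diminutive form *hakiifi*: final sound = /i/, a vowel → -zu → *hakiifizu*.
Since the final sound of the plural form *hakiifizu* is /u/ (a vowel), it takes -i, giving *hakiifizui*.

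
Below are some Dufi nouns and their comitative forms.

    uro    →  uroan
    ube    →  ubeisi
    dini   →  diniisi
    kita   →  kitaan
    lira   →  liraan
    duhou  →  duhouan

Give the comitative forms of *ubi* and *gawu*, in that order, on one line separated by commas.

The pattern is front/back vowel harmony: -isi when the last vowel of the stem is a front vowel (*ube*, *dini*); -an when the last vowel of the stem is a back vowel (*uro*, *kita*, *lira*, *duhou*).
*ubi* — last vowel /i/ (a front vowel) → -isi → *ubiisi*.
*gawu*: last vowel = /u/, a back vowel → -an → *gawuan*.

ubiisi, gawuan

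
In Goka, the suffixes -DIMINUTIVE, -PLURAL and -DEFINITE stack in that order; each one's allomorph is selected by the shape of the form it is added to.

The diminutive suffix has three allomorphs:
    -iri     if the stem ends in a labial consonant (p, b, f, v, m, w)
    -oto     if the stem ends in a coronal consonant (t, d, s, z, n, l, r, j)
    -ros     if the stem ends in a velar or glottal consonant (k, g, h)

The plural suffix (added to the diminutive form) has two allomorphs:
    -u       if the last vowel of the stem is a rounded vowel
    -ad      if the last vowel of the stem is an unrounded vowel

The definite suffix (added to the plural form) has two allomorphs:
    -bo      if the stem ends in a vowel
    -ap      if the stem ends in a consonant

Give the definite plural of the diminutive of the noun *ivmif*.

ivmifiriadap

Since the final consonant of *ivmif* is /f/ (labial), it takes -iri, giving *ivmifiri*.
Since the last vowel of the diminutive form *ivmifiri* is /i/ (an unrounded vowel), it takes -ad, giving *ivmifiriad*.
Since the final sound of the plural form *ivmifiriad* is /d/ (a consonant), it takes -ap, giving *ivmifiriadap*.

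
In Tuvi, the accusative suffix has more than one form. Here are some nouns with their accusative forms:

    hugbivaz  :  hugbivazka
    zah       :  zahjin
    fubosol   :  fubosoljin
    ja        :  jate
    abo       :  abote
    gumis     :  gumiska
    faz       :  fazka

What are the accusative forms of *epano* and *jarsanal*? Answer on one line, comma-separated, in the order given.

epanote, jarsanaljin

The suffix is conditioned by the final sound: -ka when the stem ends in a sibilant (*hugbivaz*, *gumis*, *faz*); -jin when the stem ends in a non-sibilant consonant (*zah*, *fubosol*); -te when the stem ends in a vowel (*ja*, *abo*).
Since the final sound of *epano* is /o/ (a vowel), it takes -te, giving *epanote*.
The final sound of *jarsanal* is /l/, which is a non-sibilant consonant, so the suffix is -jin, giving *jarsanaljin*.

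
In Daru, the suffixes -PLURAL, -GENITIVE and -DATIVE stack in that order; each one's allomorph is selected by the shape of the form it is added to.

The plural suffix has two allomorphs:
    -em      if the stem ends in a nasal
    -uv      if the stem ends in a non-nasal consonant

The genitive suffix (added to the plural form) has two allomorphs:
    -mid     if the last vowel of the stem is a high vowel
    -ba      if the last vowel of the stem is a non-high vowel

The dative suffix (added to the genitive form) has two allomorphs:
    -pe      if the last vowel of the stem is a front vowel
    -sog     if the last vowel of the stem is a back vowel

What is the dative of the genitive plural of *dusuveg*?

Since the final consonant of *dusuveg* is /g/ (non-nasal), it takes -uv, giving *dusuveguv*.
The plural form *dusuveguv*: last vowel = /u/, a high vowel → -mid → *dusuveguvmid*.
Since the last vowel of the genitive form *dusuveguvmid* is /i/ (a front vowel), it takes -pe, giving *dusuveguvmidpe*.

dusuveguvmidpe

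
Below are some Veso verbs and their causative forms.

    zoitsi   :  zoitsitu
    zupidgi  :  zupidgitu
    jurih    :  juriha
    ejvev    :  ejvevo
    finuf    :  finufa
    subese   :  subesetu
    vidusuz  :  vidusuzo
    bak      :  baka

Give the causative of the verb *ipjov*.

The alternation tracks the final sound of the stem — -a when the stem ends in a voiceless consonant (*jurih*, *finuf*, *bak*); -o when the stem ends in a voiced consonant (*ejvev*, *vidusuz*); -tu when the stem ends in a vowel (*zoitsi*, *zupidgi*, *subese*).
*ipjov*: final sound = /v/, a voiced consonant → -o → *ipjovo*.

ipjovo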